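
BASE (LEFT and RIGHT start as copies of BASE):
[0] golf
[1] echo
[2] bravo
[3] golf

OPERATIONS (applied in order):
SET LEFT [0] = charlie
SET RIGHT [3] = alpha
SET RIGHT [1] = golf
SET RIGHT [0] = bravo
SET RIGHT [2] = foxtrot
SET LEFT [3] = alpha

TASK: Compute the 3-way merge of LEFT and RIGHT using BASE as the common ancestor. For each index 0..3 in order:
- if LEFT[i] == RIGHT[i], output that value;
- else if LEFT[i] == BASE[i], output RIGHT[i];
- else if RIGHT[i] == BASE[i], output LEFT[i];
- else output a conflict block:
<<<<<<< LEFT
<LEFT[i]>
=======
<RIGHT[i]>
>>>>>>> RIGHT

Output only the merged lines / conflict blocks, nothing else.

Answer: <<<<<<< LEFT
charlie
=======
bravo
>>>>>>> RIGHT
golf
foxtrot
alpha

Derivation:
Final LEFT:  [charlie, echo, bravo, alpha]
Final RIGHT: [bravo, golf, foxtrot, alpha]
i=0: BASE=golf L=charlie R=bravo all differ -> CONFLICT
i=1: L=echo=BASE, R=golf -> take RIGHT -> golf
i=2: L=bravo=BASE, R=foxtrot -> take RIGHT -> foxtrot
i=3: L=alpha R=alpha -> agree -> alpha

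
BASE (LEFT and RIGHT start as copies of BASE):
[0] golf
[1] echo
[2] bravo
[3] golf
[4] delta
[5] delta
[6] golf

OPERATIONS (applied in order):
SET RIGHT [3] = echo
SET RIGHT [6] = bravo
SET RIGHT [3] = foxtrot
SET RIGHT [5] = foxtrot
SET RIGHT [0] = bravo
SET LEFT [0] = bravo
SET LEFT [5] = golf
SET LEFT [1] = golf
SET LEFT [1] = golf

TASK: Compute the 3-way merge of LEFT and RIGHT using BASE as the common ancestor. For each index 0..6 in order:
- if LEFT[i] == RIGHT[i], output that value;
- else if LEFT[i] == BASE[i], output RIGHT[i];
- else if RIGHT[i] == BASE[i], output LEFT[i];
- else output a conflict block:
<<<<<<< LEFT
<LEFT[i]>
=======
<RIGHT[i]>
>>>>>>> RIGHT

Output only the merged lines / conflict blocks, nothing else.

Answer: bravo
golf
bravo
foxtrot
delta
<<<<<<< LEFT
golf
=======
foxtrot
>>>>>>> RIGHT
bravo

Derivation:
Final LEFT:  [bravo, golf, bravo, golf, delta, golf, golf]
Final RIGHT: [bravo, echo, bravo, foxtrot, delta, foxtrot, bravo]
i=0: L=bravo R=bravo -> agree -> bravo
i=1: L=golf, R=echo=BASE -> take LEFT -> golf
i=2: L=bravo R=bravo -> agree -> bravo
i=3: L=golf=BASE, R=foxtrot -> take RIGHT -> foxtrot
i=4: L=delta R=delta -> agree -> delta
i=5: BASE=delta L=golf R=foxtrot all differ -> CONFLICT
i=6: L=golf=BASE, R=bravo -> take RIGHT -> bravo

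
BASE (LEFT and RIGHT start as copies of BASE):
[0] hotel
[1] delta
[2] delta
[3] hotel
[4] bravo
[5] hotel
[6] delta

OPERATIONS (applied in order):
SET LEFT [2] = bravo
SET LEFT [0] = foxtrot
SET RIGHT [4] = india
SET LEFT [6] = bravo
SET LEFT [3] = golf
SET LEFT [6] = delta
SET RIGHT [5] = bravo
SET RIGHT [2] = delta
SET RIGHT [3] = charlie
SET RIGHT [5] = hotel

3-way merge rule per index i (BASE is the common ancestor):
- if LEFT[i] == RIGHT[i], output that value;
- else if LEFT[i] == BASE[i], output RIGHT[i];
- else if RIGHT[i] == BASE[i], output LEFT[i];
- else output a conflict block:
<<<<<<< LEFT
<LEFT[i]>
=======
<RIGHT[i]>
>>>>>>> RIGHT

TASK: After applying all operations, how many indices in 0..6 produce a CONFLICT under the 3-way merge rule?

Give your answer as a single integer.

Final LEFT:  [foxtrot, delta, bravo, golf, bravo, hotel, delta]
Final RIGHT: [hotel, delta, delta, charlie, india, hotel, delta]
i=0: L=foxtrot, R=hotel=BASE -> take LEFT -> foxtrot
i=1: L=delta R=delta -> agree -> delta
i=2: L=bravo, R=delta=BASE -> take LEFT -> bravo
i=3: BASE=hotel L=golf R=charlie all differ -> CONFLICT
i=4: L=bravo=BASE, R=india -> take RIGHT -> india
i=5: L=hotel R=hotel -> agree -> hotel
i=6: L=delta R=delta -> agree -> delta
Conflict count: 1

Answer: 1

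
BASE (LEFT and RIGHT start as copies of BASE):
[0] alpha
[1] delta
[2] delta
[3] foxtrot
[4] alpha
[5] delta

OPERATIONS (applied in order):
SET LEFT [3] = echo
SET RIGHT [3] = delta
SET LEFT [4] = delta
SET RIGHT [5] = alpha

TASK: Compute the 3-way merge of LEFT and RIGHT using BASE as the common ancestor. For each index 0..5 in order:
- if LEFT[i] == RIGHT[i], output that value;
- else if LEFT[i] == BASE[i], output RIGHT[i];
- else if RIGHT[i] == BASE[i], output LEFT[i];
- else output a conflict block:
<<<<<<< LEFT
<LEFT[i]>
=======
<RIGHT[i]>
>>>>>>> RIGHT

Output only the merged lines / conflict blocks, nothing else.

Answer: alpha
delta
delta
<<<<<<< LEFT
echo
=======
delta
>>>>>>> RIGHT
delta
alpha

Derivation:
Final LEFT:  [alpha, delta, delta, echo, delta, delta]
Final RIGHT: [alpha, delta, delta, delta, alpha, alpha]
i=0: L=alpha R=alpha -> agree -> alpha
i=1: L=delta R=delta -> agree -> delta
i=2: L=delta R=delta -> agree -> delta
i=3: BASE=foxtrot L=echo R=delta all differ -> CONFLICT
i=4: L=delta, R=alpha=BASE -> take LEFT -> delta
i=5: L=delta=BASE, R=alpha -> take RIGHT -> alpha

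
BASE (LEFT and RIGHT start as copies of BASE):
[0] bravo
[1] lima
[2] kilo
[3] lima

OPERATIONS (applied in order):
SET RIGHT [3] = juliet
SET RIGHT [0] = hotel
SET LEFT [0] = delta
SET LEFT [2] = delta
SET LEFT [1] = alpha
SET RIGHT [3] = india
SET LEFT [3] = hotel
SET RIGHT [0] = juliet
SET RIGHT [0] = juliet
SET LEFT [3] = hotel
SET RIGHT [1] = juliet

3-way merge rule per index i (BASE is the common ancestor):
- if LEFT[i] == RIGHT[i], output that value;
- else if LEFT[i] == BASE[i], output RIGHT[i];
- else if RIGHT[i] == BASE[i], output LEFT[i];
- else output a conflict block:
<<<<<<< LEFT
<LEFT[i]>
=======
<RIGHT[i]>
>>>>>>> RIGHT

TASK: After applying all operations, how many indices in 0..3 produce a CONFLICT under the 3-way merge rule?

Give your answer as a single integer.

Answer: 3

Derivation:
Final LEFT:  [delta, alpha, delta, hotel]
Final RIGHT: [juliet, juliet, kilo, india]
i=0: BASE=bravo L=delta R=juliet all differ -> CONFLICT
i=1: BASE=lima L=alpha R=juliet all differ -> CONFLICT
i=2: L=delta, R=kilo=BASE -> take LEFT -> delta
i=3: BASE=lima L=hotel R=india all differ -> CONFLICT
Conflict count: 3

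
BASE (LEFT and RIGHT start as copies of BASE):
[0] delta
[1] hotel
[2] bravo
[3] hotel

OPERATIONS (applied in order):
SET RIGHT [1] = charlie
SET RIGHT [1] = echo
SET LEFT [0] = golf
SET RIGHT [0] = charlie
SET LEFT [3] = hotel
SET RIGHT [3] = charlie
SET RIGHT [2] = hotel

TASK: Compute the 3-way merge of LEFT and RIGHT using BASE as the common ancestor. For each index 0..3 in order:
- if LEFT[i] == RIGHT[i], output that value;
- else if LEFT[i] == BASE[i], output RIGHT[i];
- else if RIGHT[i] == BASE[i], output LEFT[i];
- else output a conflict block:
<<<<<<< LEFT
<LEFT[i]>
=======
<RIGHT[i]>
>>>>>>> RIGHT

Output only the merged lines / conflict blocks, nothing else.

Final LEFT:  [golf, hotel, bravo, hotel]
Final RIGHT: [charlie, echo, hotel, charlie]
i=0: BASE=delta L=golf R=charlie all differ -> CONFLICT
i=1: L=hotel=BASE, R=echo -> take RIGHT -> echo
i=2: L=bravo=BASE, R=hotel -> take RIGHT -> hotel
i=3: L=hotel=BASE, R=charlie -> take RIGHT -> charlie

Answer: <<<<<<< LEFT
golf
=======
charlie
>>>>>>> RIGHT
echo
hotel
charlie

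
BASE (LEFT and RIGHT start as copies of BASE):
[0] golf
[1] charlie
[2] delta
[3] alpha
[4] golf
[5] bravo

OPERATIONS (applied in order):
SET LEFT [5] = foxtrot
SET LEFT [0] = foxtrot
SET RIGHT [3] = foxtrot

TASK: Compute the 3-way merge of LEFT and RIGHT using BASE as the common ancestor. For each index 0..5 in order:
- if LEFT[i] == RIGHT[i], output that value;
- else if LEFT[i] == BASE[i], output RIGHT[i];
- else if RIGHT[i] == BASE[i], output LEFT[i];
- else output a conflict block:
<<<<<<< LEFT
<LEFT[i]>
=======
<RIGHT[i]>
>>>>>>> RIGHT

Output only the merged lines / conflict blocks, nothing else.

Final LEFT:  [foxtrot, charlie, delta, alpha, golf, foxtrot]
Final RIGHT: [golf, charlie, delta, foxtrot, golf, bravo]
i=0: L=foxtrot, R=golf=BASE -> take LEFT -> foxtrot
i=1: L=charlie R=charlie -> agree -> charlie
i=2: L=delta R=delta -> agree -> delta
i=3: L=alpha=BASE, R=foxtrot -> take RIGHT -> foxtrot
i=4: L=golf R=golf -> agree -> golf
i=5: L=foxtrot, R=bravo=BASE -> take LEFT -> foxtrot

Answer: foxtrot
charlie
delta
foxtrot
golf
foxtrot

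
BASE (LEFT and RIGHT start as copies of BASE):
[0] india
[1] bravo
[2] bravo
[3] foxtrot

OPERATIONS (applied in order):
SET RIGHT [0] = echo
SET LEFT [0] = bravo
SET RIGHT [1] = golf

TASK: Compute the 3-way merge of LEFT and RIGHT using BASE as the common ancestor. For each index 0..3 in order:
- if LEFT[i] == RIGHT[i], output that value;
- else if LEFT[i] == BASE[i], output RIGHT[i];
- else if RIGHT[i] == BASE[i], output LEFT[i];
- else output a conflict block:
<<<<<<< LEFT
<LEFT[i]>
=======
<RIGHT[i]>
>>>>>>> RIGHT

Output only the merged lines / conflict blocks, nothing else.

Final LEFT:  [bravo, bravo, bravo, foxtrot]
Final RIGHT: [echo, golf, bravo, foxtrot]
i=0: BASE=india L=bravo R=echo all differ -> CONFLICT
i=1: L=bravo=BASE, R=golf -> take RIGHT -> golf
i=2: L=bravo R=bravo -> agree -> bravo
i=3: L=foxtrot R=foxtrot -> agree -> foxtrot

Answer: <<<<<<< LEFT
bravo
=======
echo
>>>>>>> RIGHT
golf
bravo
foxtrot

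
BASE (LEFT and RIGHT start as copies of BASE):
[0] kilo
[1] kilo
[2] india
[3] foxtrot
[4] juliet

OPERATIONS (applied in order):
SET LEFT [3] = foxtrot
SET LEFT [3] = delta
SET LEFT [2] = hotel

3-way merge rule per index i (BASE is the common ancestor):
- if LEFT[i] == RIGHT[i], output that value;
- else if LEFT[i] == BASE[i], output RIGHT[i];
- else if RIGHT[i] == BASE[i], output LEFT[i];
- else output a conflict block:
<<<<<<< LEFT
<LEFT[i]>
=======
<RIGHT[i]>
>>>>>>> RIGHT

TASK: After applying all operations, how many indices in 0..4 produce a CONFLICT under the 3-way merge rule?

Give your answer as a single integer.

Final LEFT:  [kilo, kilo, hotel, delta, juliet]
Final RIGHT: [kilo, kilo, india, foxtrot, juliet]
i=0: L=kilo R=kilo -> agree -> kilo
i=1: L=kilo R=kilo -> agree -> kilo
i=2: L=hotel, R=india=BASE -> take LEFT -> hotel
i=3: L=delta, R=foxtrot=BASE -> take LEFT -> delta
i=4: L=juliet R=juliet -> agree -> juliet
Conflict count: 0

Answer: 0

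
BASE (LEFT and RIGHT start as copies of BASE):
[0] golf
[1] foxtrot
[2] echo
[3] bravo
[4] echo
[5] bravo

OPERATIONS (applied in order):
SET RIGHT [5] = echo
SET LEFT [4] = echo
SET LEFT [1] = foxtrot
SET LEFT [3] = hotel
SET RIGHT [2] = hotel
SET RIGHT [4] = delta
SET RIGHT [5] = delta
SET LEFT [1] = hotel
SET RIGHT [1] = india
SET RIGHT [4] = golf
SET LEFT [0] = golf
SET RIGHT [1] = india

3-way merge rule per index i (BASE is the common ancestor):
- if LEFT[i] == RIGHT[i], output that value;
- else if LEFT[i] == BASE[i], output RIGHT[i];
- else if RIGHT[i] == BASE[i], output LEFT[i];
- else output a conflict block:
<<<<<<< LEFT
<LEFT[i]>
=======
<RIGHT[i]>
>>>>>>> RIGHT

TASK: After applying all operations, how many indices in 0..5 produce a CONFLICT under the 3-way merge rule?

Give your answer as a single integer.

Final LEFT:  [golf, hotel, echo, hotel, echo, bravo]
Final RIGHT: [golf, india, hotel, bravo, golf, delta]
i=0: L=golf R=golf -> agree -> golf
i=1: BASE=foxtrot L=hotel R=india all differ -> CONFLICT
i=2: L=echo=BASE, R=hotel -> take RIGHT -> hotel
i=3: L=hotel, R=bravo=BASE -> take LEFT -> hotel
i=4: L=echo=BASE, R=golf -> take RIGHT -> golf
i=5: L=bravo=BASE, R=delta -> take RIGHT -> delta
Conflict count: 1

Answer: 1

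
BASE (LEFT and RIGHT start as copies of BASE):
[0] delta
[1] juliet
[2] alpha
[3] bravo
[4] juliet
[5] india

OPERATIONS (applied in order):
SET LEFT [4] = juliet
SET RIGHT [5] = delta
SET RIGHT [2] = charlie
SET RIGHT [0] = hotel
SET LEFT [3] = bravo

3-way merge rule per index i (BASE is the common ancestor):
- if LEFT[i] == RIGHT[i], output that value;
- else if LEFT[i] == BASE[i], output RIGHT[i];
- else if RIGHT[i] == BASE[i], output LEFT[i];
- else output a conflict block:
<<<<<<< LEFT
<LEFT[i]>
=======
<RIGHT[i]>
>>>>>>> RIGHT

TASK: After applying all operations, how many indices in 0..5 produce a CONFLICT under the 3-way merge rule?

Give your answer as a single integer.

Final LEFT:  [delta, juliet, alpha, bravo, juliet, india]
Final RIGHT: [hotel, juliet, charlie, bravo, juliet, delta]
i=0: L=delta=BASE, R=hotel -> take RIGHT -> hotel
i=1: L=juliet R=juliet -> agree -> juliet
i=2: L=alpha=BASE, R=charlie -> take RIGHT -> charlie
i=3: L=bravo R=bravo -> agree -> bravo
i=4: L=juliet R=juliet -> agree -> juliet
i=5: L=india=BASE, R=delta -> take RIGHT -> delta
Conflict count: 0

Answer: 0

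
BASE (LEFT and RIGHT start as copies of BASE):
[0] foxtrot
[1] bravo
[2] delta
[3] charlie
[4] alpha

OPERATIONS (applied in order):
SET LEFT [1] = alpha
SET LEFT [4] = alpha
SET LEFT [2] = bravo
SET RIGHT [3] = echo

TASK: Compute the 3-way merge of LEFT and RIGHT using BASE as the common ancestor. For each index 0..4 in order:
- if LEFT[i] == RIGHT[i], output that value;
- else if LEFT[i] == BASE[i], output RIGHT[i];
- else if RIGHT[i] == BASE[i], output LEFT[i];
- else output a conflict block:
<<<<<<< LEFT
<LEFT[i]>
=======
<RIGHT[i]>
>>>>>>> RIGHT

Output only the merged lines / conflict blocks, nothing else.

Answer: foxtrot
alpha
bravo
echo
alpha

Derivation:
Final LEFT:  [foxtrot, alpha, bravo, charlie, alpha]
Final RIGHT: [foxtrot, bravo, delta, echo, alpha]
i=0: L=foxtrot R=foxtrot -> agree -> foxtrot
i=1: L=alpha, R=bravo=BASE -> take LEFT -> alpha
i=2: L=bravo, R=delta=BASE -> take LEFT -> bravo
i=3: L=charlie=BASE, R=echo -> take RIGHT -> echo
i=4: L=alpha R=alpha -> agree -> alpha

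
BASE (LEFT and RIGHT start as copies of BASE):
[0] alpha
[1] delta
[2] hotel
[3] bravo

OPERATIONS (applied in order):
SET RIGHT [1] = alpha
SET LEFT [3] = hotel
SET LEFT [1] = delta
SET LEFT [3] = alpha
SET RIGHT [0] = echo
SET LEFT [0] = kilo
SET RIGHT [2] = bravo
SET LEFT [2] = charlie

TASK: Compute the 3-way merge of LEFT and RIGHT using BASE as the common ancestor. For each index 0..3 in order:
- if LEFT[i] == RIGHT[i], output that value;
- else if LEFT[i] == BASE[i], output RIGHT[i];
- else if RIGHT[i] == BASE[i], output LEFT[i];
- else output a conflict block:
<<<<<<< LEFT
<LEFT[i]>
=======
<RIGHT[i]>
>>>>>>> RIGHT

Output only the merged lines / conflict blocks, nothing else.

Answer: <<<<<<< LEFT
kilo
=======
echo
>>>>>>> RIGHT
alpha
<<<<<<< LEFT
charlie
=======
bravo
>>>>>>> RIGHT
alpha

Derivation:
Final LEFT:  [kilo, delta, charlie, alpha]
Final RIGHT: [echo, alpha, bravo, bravo]
i=0: BASE=alpha L=kilo R=echo all differ -> CONFLICT
i=1: L=delta=BASE, R=alpha -> take RIGHT -> alpha
i=2: BASE=hotel L=charlie R=bravo all differ -> CONFLICT
i=3: L=alpha, R=bravo=BASE -> take LEFT -> alpha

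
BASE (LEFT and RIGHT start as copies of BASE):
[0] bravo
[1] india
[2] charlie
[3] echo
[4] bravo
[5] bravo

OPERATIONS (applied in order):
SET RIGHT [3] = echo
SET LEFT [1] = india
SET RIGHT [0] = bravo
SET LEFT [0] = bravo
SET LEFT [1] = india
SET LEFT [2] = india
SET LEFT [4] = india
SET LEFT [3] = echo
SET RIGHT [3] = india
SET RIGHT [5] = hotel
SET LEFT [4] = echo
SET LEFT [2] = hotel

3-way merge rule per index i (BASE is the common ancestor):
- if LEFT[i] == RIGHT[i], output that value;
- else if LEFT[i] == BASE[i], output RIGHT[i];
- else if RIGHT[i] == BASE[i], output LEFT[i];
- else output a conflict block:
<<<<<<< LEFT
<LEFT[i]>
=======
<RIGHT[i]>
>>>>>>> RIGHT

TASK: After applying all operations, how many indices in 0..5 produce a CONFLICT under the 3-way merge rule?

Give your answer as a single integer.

Answer: 0

Derivation:
Final LEFT:  [bravo, india, hotel, echo, echo, bravo]
Final RIGHT: [bravo, india, charlie, india, bravo, hotel]
i=0: L=bravo R=bravo -> agree -> bravo
i=1: L=india R=india -> agree -> india
i=2: L=hotel, R=charlie=BASE -> take LEFT -> hotel
i=3: L=echo=BASE, R=india -> take RIGHT -> india
i=4: L=echo, R=bravo=BASE -> take LEFT -> echo
i=5: L=bravo=BASE, R=hotel -> take RIGHT -> hotel
Conflict count: 0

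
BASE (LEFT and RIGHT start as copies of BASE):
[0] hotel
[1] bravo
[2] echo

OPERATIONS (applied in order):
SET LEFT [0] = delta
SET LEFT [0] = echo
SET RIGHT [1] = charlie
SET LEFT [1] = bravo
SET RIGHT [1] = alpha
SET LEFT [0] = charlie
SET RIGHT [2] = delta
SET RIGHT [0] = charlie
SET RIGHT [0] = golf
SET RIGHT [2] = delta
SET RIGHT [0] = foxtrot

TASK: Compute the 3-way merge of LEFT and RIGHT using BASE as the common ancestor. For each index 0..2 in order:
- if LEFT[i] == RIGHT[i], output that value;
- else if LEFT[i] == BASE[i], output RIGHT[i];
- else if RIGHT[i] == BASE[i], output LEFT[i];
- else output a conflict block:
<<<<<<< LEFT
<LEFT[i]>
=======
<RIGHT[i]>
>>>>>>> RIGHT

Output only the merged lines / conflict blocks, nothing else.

Final LEFT:  [charlie, bravo, echo]
Final RIGHT: [foxtrot, alpha, delta]
i=0: BASE=hotel L=charlie R=foxtrot all differ -> CONFLICT
i=1: L=bravo=BASE, R=alpha -> take RIGHT -> alpha
i=2: L=echo=BASE, R=delta -> take RIGHT -> delta

Answer: <<<<<<< LEFT
charlie
=======
foxtrot
>>>>>>> RIGHT
alpha
delta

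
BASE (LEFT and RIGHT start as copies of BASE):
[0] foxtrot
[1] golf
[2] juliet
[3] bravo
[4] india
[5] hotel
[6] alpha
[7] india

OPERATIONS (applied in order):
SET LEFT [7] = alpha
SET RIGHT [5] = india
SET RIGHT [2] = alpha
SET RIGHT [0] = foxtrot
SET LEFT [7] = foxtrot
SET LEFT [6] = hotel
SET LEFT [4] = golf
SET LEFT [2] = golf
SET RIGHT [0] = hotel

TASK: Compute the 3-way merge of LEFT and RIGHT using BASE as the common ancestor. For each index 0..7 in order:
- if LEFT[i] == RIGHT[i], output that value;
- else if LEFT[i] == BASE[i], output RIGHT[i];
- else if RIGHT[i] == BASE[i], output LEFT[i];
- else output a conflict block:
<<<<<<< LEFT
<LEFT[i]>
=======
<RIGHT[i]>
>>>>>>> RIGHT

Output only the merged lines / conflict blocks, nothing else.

Final LEFT:  [foxtrot, golf, golf, bravo, golf, hotel, hotel, foxtrot]
Final RIGHT: [hotel, golf, alpha, bravo, india, india, alpha, india]
i=0: L=foxtrot=BASE, R=hotel -> take RIGHT -> hotel
i=1: L=golf R=golf -> agree -> golf
i=2: BASE=juliet L=golf R=alpha all differ -> CONFLICT
i=3: L=bravo R=bravo -> agree -> bravo
i=4: L=golf, R=india=BASE -> take LEFT -> golf
i=5: L=hotel=BASE, R=india -> take RIGHT -> india
i=6: L=hotel, R=alpha=BASE -> take LEFT -> hotel
i=7: L=foxtrot, R=india=BASE -> take LEFT -> foxtrot

Answer: hotel
golf
<<<<<<< LEFT
golf
=======
alpha
>>>>>>> RIGHT
bravo
golf
india
hotel
foxtrot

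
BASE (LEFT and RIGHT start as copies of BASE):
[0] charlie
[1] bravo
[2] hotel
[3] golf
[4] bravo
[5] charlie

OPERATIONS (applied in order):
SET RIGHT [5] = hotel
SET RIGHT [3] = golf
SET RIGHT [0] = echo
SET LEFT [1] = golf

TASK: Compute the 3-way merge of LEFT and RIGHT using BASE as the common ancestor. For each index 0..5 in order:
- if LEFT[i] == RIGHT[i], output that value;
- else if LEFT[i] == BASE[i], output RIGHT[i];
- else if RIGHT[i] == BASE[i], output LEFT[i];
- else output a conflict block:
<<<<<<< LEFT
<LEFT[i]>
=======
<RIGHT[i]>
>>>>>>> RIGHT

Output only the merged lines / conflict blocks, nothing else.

Final LEFT:  [charlie, golf, hotel, golf, bravo, charlie]
Final RIGHT: [echo, bravo, hotel, golf, bravo, hotel]
i=0: L=charlie=BASE, R=echo -> take RIGHT -> echo
i=1: L=golf, R=bravo=BASE -> take LEFT -> golf
i=2: L=hotel R=hotel -> agree -> hotel
i=3: L=golf R=golf -> agree -> golf
i=4: L=bravo R=bravo -> agree -> bravo
i=5: L=charlie=BASE, R=hotel -> take RIGHT -> hotel

Answer: echo
golf
hotel
golf
bravo
hotel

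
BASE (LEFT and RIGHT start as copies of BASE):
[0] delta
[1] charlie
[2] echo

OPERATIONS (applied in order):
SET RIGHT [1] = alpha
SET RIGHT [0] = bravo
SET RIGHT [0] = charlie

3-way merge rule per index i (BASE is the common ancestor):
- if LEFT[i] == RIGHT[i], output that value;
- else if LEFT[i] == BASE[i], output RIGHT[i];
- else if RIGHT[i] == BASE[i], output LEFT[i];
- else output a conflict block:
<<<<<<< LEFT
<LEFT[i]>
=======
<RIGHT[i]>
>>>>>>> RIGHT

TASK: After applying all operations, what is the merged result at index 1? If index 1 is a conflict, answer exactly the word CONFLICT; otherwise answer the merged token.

Answer: alpha

Derivation:
Final LEFT:  [delta, charlie, echo]
Final RIGHT: [charlie, alpha, echo]
i=0: L=delta=BASE, R=charlie -> take RIGHT -> charlie
i=1: L=charlie=BASE, R=alpha -> take RIGHT -> alpha
i=2: L=echo R=echo -> agree -> echo
Index 1 -> alpha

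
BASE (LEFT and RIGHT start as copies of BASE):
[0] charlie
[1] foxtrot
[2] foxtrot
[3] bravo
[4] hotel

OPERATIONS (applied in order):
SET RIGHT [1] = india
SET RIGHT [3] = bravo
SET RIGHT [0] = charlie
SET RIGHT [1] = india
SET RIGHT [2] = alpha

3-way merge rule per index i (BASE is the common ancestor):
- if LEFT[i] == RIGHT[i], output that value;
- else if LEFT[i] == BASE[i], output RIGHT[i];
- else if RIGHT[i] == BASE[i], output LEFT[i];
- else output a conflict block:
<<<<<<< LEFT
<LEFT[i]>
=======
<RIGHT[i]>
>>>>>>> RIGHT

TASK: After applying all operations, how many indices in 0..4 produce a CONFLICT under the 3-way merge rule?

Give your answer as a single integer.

Answer: 0

Derivation:
Final LEFT:  [charlie, foxtrot, foxtrot, bravo, hotel]
Final RIGHT: [charlie, india, alpha, bravo, hotel]
i=0: L=charlie R=charlie -> agree -> charlie
i=1: L=foxtrot=BASE, R=india -> take RIGHT -> india
i=2: L=foxtrot=BASE, R=alpha -> take RIGHT -> alpha
i=3: L=bravo R=bravo -> agree -> bravo
i=4: L=hotel R=hotel -> agree -> hotel
Conflict count: 0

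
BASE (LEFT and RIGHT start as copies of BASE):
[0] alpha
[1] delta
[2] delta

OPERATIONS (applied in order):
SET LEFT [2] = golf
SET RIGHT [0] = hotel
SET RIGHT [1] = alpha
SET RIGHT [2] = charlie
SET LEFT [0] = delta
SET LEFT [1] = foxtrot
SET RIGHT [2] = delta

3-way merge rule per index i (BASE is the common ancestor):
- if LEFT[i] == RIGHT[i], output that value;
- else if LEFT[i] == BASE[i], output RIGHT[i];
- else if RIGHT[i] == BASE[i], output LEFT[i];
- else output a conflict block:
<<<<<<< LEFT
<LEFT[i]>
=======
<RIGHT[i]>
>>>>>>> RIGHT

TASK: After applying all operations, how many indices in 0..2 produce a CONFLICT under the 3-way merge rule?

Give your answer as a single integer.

Final LEFT:  [delta, foxtrot, golf]
Final RIGHT: [hotel, alpha, delta]
i=0: BASE=alpha L=delta R=hotel all differ -> CONFLICT
i=1: BASE=delta L=foxtrot R=alpha all differ -> CONFLICT
i=2: L=golf, R=delta=BASE -> take LEFT -> golf
Conflict count: 2

Answer: 2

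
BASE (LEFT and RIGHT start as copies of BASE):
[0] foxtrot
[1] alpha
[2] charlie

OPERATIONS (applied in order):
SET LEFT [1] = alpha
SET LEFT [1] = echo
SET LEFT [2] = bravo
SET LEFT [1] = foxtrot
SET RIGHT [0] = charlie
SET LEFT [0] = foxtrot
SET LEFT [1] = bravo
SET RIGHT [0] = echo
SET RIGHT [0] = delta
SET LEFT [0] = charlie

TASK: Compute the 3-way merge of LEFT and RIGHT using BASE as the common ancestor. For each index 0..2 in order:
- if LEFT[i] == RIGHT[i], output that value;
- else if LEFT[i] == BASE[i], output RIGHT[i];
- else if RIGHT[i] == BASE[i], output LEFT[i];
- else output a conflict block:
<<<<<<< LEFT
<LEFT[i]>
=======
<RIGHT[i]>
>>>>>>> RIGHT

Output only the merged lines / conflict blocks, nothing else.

Final LEFT:  [charlie, bravo, bravo]
Final RIGHT: [delta, alpha, charlie]
i=0: BASE=foxtrot L=charlie R=delta all differ -> CONFLICT
i=1: L=bravo, R=alpha=BASE -> take LEFT -> bravo
i=2: L=bravo, R=charlie=BASE -> take LEFT -> bravo

Answer: <<<<<<< LEFT
charlie
=======
delta
>>>>>>> RIGHT
bravo
bravo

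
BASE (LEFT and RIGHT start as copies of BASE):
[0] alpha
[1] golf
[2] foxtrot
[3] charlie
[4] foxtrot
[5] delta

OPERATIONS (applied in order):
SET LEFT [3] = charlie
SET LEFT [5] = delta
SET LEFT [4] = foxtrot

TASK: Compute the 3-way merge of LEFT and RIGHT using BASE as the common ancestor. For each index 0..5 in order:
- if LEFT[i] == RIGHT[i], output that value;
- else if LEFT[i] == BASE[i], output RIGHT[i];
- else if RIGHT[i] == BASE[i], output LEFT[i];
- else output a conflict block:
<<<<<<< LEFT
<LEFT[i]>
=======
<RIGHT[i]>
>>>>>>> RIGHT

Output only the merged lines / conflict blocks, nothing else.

Final LEFT:  [alpha, golf, foxtrot, charlie, foxtrot, delta]
Final RIGHT: [alpha, golf, foxtrot, charlie, foxtrot, delta]
i=0: L=alpha R=alpha -> agree -> alpha
i=1: L=golf R=golf -> agree -> golf
i=2: L=foxtrot R=foxtrot -> agree -> foxtrot
i=3: L=charlie R=charlie -> agree -> charlie
i=4: L=foxtrot R=foxtrot -> agree -> foxtrot
i=5: L=delta R=delta -> agree -> delta

Answer: alpha
golf
foxtrot
charlie
foxtrot
delta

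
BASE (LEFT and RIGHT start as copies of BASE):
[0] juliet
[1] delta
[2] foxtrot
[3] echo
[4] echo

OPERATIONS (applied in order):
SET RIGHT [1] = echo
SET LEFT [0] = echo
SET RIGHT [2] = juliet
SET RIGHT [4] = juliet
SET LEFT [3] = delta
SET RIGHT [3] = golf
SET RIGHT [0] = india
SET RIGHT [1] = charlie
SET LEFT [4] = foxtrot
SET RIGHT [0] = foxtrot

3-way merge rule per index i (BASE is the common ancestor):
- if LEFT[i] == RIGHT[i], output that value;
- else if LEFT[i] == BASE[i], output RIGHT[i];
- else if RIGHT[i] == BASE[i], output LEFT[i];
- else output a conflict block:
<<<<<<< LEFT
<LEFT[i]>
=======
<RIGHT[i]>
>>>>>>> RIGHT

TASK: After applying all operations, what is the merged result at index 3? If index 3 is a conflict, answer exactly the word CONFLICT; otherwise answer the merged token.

Answer: CONFLICT

Derivation:
Final LEFT:  [echo, delta, foxtrot, delta, foxtrot]
Final RIGHT: [foxtrot, charlie, juliet, golf, juliet]
i=0: BASE=juliet L=echo R=foxtrot all differ -> CONFLICT
i=1: L=delta=BASE, R=charlie -> take RIGHT -> charlie
i=2: L=foxtrot=BASE, R=juliet -> take RIGHT -> juliet
i=3: BASE=echo L=delta R=golf all differ -> CONFLICT
i=4: BASE=echo L=foxtrot R=juliet all differ -> CONFLICT
Index 3 -> CONFLICT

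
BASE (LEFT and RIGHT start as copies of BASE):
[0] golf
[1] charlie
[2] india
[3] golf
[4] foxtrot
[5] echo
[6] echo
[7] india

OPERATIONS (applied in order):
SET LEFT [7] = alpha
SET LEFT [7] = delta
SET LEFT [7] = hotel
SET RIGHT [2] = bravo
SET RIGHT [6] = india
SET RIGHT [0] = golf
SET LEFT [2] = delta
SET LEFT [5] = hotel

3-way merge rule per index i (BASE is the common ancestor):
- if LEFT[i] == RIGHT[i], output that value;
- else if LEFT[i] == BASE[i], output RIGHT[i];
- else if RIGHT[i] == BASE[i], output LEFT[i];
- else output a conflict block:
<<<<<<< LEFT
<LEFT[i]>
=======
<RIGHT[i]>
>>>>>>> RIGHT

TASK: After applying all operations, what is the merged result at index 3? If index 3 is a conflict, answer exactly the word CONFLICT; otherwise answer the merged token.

Final LEFT:  [golf, charlie, delta, golf, foxtrot, hotel, echo, hotel]
Final RIGHT: [golf, charlie, bravo, golf, foxtrot, echo, india, india]
i=0: L=golf R=golf -> agree -> golf
i=1: L=charlie R=charlie -> agree -> charlie
i=2: BASE=india L=delta R=bravo all differ -> CONFLICT
i=3: L=golf R=golf -> agree -> golf
i=4: L=foxtrot R=foxtrot -> agree -> foxtrot
i=5: L=hotel, R=echo=BASE -> take LEFT -> hotel
i=6: L=echo=BASE, R=india -> take RIGHT -> india
i=7: L=hotel, R=india=BASE -> take LEFT -> hotel
Index 3 -> golf

Answer: golf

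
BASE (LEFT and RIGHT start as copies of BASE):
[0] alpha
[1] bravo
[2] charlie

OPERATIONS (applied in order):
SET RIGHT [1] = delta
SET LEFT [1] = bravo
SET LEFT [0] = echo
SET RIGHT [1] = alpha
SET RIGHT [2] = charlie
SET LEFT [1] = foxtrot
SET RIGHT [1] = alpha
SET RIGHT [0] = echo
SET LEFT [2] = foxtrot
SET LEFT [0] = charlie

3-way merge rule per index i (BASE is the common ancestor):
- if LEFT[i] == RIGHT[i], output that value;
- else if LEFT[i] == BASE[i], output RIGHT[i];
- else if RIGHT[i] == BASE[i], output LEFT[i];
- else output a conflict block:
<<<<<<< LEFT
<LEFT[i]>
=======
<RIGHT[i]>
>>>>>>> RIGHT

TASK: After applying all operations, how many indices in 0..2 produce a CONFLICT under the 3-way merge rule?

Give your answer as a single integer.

Answer: 2

Derivation:
Final LEFT:  [charlie, foxtrot, foxtrot]
Final RIGHT: [echo, alpha, charlie]
i=0: BASE=alpha L=charlie R=echo all differ -> CONFLICT
i=1: BASE=bravo L=foxtrot R=alpha all differ -> CONFLICT
i=2: L=foxtrot, R=charlie=BASE -> take LEFT -> foxtrot
Conflict count: 2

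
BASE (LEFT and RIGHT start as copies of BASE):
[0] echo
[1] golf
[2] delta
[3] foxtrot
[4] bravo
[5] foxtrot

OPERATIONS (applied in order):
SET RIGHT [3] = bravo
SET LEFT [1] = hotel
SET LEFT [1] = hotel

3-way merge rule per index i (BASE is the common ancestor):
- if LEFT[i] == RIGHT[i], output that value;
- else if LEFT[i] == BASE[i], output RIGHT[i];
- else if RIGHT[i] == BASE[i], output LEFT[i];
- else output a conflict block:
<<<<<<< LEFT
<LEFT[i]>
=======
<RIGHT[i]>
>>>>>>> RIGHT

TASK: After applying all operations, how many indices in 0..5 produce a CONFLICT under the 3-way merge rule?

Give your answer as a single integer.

Answer: 0

Derivation:
Final LEFT:  [echo, hotel, delta, foxtrot, bravo, foxtrot]
Final RIGHT: [echo, golf, delta, bravo, bravo, foxtrot]
i=0: L=echo R=echo -> agree -> echo
i=1: L=hotel, R=golf=BASE -> take LEFT -> hotel
i=2: L=delta R=delta -> agree -> delta
i=3: L=foxtrot=BASE, R=bravo -> take RIGHT -> bravo
i=4: L=bravo R=bravo -> agree -> bravo
i=5: L=foxtrot R=foxtrot -> agree -> foxtrot
Conflict count: 0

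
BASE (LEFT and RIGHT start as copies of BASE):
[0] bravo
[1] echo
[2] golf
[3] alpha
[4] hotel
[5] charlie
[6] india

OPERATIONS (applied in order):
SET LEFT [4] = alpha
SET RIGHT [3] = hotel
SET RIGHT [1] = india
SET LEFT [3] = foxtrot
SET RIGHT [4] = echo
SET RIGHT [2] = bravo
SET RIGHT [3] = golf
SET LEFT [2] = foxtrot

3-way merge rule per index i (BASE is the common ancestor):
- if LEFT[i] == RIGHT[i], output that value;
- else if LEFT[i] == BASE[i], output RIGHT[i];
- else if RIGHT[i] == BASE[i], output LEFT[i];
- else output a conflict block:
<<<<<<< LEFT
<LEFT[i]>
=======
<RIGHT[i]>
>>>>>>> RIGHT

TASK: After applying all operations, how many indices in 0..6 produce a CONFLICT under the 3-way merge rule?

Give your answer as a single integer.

Final LEFT:  [bravo, echo, foxtrot, foxtrot, alpha, charlie, india]
Final RIGHT: [bravo, india, bravo, golf, echo, charlie, india]
i=0: L=bravo R=bravo -> agree -> bravo
i=1: L=echo=BASE, R=india -> take RIGHT -> india
i=2: BASE=golf L=foxtrot R=bravo all differ -> CONFLICT
i=3: BASE=alpha L=foxtrot R=golf all differ -> CONFLICT
i=4: BASE=hotel L=alpha R=echo all differ -> CONFLICT
i=5: L=charlie R=charlie -> agree -> charlie
i=6: L=india R=india -> agree -> india
Conflict count: 3

Answer: 3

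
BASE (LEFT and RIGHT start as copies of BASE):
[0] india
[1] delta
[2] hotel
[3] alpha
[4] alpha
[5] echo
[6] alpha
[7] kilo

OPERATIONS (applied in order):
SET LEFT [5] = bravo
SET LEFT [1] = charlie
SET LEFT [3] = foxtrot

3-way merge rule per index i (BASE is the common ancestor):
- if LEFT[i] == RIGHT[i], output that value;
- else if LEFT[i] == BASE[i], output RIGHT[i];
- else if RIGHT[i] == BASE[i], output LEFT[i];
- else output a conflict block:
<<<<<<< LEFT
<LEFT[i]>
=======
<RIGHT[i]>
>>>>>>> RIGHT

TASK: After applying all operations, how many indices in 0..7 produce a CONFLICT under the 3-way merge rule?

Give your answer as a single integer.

Final LEFT:  [india, charlie, hotel, foxtrot, alpha, bravo, alpha, kilo]
Final RIGHT: [india, delta, hotel, alpha, alpha, echo, alpha, kilo]
i=0: L=india R=india -> agree -> india
i=1: L=charlie, R=delta=BASE -> take LEFT -> charlie
i=2: L=hotel R=hotel -> agree -> hotel
i=3: L=foxtrot, R=alpha=BASE -> take LEFT -> foxtrot
i=4: L=alpha R=alpha -> agree -> alpha
i=5: L=bravo, R=echo=BASE -> take LEFT -> bravo
i=6: L=alpha R=alpha -> agree -> alpha
i=7: L=kilo R=kilo -> agree -> kilo
Conflict count: 0

Answer: 0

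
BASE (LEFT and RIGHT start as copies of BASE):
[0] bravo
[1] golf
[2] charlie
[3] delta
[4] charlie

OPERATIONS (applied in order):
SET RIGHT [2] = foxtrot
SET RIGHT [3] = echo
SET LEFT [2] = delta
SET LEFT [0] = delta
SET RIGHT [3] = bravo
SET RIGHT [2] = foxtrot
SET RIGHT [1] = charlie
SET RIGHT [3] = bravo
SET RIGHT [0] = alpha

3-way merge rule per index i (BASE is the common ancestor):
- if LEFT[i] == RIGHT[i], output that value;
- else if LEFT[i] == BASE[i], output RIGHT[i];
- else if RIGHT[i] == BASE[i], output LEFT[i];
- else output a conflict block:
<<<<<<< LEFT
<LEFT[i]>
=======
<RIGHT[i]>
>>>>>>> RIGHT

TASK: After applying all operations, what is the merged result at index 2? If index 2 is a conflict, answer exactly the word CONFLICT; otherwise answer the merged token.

Final LEFT:  [delta, golf, delta, delta, charlie]
Final RIGHT: [alpha, charlie, foxtrot, bravo, charlie]
i=0: BASE=bravo L=delta R=alpha all differ -> CONFLICT
i=1: L=golf=BASE, R=charlie -> take RIGHT -> charlie
i=2: BASE=charlie L=delta R=foxtrot all differ -> CONFLICT
i=3: L=delta=BASE, R=bravo -> take RIGHT -> bravo
i=4: L=charlie R=charlie -> agree -> charlie
Index 2 -> CONFLICT

Answer: CONFLICT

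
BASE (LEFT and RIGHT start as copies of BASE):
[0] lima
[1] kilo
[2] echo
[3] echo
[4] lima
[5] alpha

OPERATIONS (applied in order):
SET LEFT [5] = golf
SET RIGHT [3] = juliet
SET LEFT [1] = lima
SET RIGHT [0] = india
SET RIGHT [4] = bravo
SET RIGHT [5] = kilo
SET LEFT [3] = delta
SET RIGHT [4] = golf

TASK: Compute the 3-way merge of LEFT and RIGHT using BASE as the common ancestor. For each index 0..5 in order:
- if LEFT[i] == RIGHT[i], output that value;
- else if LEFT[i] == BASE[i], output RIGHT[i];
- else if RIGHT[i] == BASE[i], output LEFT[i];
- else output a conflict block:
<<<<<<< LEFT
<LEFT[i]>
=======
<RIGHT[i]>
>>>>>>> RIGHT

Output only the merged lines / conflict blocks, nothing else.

Answer: india
lima
echo
<<<<<<< LEFT
delta
=======
juliet
>>>>>>> RIGHT
golf
<<<<<<< LEFT
golf
=======
kilo
>>>>>>> RIGHT

Derivation:
Final LEFT:  [lima, lima, echo, delta, lima, golf]
Final RIGHT: [india, kilo, echo, juliet, golf, kilo]
i=0: L=lima=BASE, R=india -> take RIGHT -> india
i=1: L=lima, R=kilo=BASE -> take LEFT -> lima
i=2: L=echo R=echo -> agree -> echo
i=3: BASE=echo L=delta R=juliet all differ -> CONFLICT
i=4: L=lima=BASE, R=golf -> take RIGHT -> golf
i=5: BASE=alpha L=golf R=kilo all differ -> CONFLICT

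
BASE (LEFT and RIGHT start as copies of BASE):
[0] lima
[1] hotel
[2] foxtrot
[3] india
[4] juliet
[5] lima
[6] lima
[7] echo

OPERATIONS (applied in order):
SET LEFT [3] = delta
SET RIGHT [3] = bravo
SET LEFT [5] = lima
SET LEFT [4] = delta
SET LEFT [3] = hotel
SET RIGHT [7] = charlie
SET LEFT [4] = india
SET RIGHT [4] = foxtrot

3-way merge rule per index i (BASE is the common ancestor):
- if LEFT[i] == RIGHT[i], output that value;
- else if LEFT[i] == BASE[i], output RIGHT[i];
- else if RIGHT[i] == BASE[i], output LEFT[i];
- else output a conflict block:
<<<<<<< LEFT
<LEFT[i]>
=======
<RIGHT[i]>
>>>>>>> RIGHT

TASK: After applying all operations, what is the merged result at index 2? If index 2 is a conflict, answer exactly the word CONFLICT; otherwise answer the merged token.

Final LEFT:  [lima, hotel, foxtrot, hotel, india, lima, lima, echo]
Final RIGHT: [lima, hotel, foxtrot, bravo, foxtrot, lima, lima, charlie]
i=0: L=lima R=lima -> agree -> lima
i=1: L=hotel R=hotel -> agree -> hotel
i=2: L=foxtrot R=foxtrot -> agree -> foxtrot
i=3: BASE=india L=hotel R=bravo all differ -> CONFLICT
i=4: BASE=juliet L=india R=foxtrot all differ -> CONFLICT
i=5: L=lima R=lima -> agree -> lima
i=6: L=lima R=lima -> agree -> lima
i=7: L=echo=BASE, R=charlie -> take RIGHT -> charlie
Index 2 -> foxtrot

Answer: foxtrot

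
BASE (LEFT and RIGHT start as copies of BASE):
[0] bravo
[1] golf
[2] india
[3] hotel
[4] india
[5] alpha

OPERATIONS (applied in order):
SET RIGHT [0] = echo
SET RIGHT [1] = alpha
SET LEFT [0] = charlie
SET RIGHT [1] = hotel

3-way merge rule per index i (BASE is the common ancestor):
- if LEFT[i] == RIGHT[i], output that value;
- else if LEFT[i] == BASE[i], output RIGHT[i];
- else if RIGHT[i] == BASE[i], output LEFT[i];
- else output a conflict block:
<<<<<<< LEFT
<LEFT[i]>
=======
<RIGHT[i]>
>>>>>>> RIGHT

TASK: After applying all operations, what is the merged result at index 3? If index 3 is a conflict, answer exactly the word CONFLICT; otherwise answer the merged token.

Answer: hotel

Derivation:
Final LEFT:  [charlie, golf, india, hotel, india, alpha]
Final RIGHT: [echo, hotel, india, hotel, india, alpha]
i=0: BASE=bravo L=charlie R=echo all differ -> CONFLICT
i=1: L=golf=BASE, R=hotel -> take RIGHT -> hotel
i=2: L=india R=india -> agree -> india
i=3: L=hotel R=hotel -> agree -> hotel
i=4: L=india R=india -> agree -> india
i=5: L=alpha R=alpha -> agree -> alpha
Index 3 -> hotel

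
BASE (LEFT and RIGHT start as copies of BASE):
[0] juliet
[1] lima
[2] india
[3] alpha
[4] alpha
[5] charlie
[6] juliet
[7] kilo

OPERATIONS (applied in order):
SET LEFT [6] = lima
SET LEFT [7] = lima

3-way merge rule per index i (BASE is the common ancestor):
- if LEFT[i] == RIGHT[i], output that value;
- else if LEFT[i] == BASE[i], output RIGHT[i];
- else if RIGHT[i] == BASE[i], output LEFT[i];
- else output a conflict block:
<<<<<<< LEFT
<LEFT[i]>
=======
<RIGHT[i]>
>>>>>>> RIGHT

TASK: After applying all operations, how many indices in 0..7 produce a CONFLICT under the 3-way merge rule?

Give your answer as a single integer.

Answer: 0

Derivation:
Final LEFT:  [juliet, lima, india, alpha, alpha, charlie, lima, lima]
Final RIGHT: [juliet, lima, india, alpha, alpha, charlie, juliet, kilo]
i=0: L=juliet R=juliet -> agree -> juliet
i=1: L=lima R=lima -> agree -> lima
i=2: L=india R=india -> agree -> india
i=3: L=alpha R=alpha -> agree -> alpha
i=4: L=alpha R=alpha -> agree -> alpha
i=5: L=charlie R=charlie -> agree -> charlie
i=6: L=lima, R=juliet=BASE -> take LEFT -> lima
i=7: L=lima, R=kilo=BASE -> take LEFT -> lima
Conflict count: 0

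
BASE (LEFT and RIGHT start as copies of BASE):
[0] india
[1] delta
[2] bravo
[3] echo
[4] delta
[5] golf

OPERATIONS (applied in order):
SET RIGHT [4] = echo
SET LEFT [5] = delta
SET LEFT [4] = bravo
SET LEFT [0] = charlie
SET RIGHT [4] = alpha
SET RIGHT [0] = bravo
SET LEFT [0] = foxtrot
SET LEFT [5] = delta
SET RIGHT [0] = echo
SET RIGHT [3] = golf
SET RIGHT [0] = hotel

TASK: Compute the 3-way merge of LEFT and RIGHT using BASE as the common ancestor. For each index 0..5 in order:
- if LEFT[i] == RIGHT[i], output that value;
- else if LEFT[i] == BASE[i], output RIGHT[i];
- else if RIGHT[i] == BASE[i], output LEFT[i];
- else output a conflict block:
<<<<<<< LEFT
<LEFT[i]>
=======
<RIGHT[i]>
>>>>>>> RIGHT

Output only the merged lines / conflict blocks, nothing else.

Answer: <<<<<<< LEFT
foxtrot
=======
hotel
>>>>>>> RIGHT
delta
bravo
golf
<<<<<<< LEFT
bravo
=======
alpha
>>>>>>> RIGHT
delta

Derivation:
Final LEFT:  [foxtrot, delta, bravo, echo, bravo, delta]
Final RIGHT: [hotel, delta, bravo, golf, alpha, golf]
i=0: BASE=india L=foxtrot R=hotel all differ -> CONFLICT
i=1: L=delta R=delta -> agree -> delta
i=2: L=bravo R=bravo -> agree -> bravo
i=3: L=echo=BASE, R=golf -> take RIGHT -> golf
i=4: BASE=delta L=bravo R=alpha all differ -> CONFLICT
i=5: L=delta, R=golf=BASE -> take LEFT -> delta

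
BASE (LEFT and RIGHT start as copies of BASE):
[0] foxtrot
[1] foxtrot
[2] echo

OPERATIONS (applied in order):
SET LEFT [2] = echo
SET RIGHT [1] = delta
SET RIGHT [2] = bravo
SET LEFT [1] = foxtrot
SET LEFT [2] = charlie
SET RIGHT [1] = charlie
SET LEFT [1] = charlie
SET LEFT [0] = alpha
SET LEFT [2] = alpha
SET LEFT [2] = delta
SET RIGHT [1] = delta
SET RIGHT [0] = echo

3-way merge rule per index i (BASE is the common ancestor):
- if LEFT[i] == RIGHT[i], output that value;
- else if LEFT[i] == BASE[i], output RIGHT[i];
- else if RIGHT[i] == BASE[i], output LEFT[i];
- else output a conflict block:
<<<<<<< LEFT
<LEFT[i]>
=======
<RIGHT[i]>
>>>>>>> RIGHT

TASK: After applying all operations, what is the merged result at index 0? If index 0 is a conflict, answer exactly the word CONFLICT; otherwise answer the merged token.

Answer: CONFLICT

Derivation:
Final LEFT:  [alpha, charlie, delta]
Final RIGHT: [echo, delta, bravo]
i=0: BASE=foxtrot L=alpha R=echo all differ -> CONFLICT
i=1: BASE=foxtrot L=charlie R=delta all differ -> CONFLICT
i=2: BASE=echo L=delta R=bravo all differ -> CONFLICT
Index 0 -> CONFLICT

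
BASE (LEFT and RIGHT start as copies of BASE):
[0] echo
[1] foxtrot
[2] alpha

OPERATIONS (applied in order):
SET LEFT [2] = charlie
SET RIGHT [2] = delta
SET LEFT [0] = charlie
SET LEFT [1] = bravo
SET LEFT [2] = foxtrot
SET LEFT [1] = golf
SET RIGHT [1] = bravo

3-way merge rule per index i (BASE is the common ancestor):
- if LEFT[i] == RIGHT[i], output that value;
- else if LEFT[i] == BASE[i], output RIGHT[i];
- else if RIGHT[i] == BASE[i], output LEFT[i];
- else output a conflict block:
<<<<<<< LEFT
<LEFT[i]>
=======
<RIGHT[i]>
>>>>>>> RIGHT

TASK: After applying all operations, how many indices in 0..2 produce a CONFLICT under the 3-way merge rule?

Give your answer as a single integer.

Final LEFT:  [charlie, golf, foxtrot]
Final RIGHT: [echo, bravo, delta]
i=0: L=charlie, R=echo=BASE -> take LEFT -> charlie
i=1: BASE=foxtrot L=golf R=bravo all differ -> CONFLICT
i=2: BASE=alpha L=foxtrot R=delta all differ -> CONFLICT
Conflict count: 2

Answer: 2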